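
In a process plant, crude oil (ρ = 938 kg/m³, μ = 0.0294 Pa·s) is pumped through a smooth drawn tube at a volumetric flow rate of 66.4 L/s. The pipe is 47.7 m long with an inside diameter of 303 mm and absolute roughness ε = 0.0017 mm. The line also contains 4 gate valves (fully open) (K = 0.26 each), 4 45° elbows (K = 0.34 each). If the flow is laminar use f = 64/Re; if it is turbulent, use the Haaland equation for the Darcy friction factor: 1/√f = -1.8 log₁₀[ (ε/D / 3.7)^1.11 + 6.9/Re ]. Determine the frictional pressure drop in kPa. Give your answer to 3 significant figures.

ΔP ≈ 2.95 kPa

Q = 66.4 L/s = 66.4/1000 = 0.0664 m³/s.
Cross-sectional area A = πD²/4 = π(0.303)²/4 = 0.07211 m²; mean velocity V = Q/A = 0.0664/0.07211 = 0.9209 m/s.
Reynolds number Re = ρVD/μ = 938 · 0.9209 · 0.303 / 0.0294 = 8902.
Re > 4000 → turbulent. Relative roughness ε/D = 1.7e-06/0.303 = 5.61e-06. Haaland: 1/√f = -1.8 log₁₀[(5.61e-06/3.7)^1.11 + 6.9/8902] = -1.8 log₁₀[3.47e-07 + 0.000775] = 5.599, so f = 0.0319.
Total minor-loss coefficient ΣK = 4·0.26 + 4·0.34 = 2.4.
ΔP = [f·L/D + ΣK]·(ρV²/2) = [0.0319·47.7/0.303 + 2.4]·(938·0.9209²/2) = [5.022 + 2.4]·397.7 = 2952 Pa.
ΔP = 2952 Pa = 2.95 kPa.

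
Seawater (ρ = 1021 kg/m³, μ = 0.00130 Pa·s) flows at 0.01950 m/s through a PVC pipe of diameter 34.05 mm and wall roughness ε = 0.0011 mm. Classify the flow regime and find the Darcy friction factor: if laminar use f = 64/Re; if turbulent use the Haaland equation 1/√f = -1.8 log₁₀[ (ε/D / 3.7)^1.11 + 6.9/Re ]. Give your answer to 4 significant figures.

f ≈ 0.1227

Re = ρVD/μ = 1021·0.0195·0.03405/0.0013 = 521.5.
Re < 2300 → laminar, so f = 64/Re = 0.1227 (roughness is irrelevant in laminar flow).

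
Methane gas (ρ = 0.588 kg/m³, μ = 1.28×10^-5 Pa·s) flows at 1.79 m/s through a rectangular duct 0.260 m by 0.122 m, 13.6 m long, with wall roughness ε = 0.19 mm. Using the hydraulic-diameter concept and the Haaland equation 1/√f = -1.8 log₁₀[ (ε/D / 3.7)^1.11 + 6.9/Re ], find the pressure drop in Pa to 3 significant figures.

ΔP ≈ 2.33 Pa

Hydraulic diameter D_h = 4A/P = 4·(0.26·0.122)/(2·(0.26+0.122)) = 0.1269/0.764 = 0.1661 m.
Re = ρVD_h/μ = 0.588·1.79·0.1661/1.28e-05 = 1.366e+04.
ε/D_h = 0.00019/0.1661 = 0.00114; Haaland gives 1/√f = -1.8 log₁₀[0.000127+0.000505] = 5.758, so f = 0.03016.
ΔP = f(L/D_h)(ρV²/2) = 0.03016·13.6/0.1661·0.942 = 2.327 Pa.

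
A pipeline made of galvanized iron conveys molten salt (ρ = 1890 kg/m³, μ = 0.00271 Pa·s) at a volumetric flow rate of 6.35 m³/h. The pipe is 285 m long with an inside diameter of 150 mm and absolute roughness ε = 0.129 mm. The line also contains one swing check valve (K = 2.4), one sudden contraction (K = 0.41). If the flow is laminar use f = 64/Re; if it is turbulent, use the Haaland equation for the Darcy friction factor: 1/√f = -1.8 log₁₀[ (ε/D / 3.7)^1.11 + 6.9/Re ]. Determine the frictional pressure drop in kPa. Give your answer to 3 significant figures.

Q = 6.35 m³/h = 6.35/3600 = 0.001764 m³/s.
Cross-sectional area A = πD²/4 = π(0.15)²/4 = 0.01767 m²; mean velocity V = Q/A = 0.001764/0.01767 = 0.09982 m/s.
Reynolds number Re = ρVD/μ = 1890 · 0.09982 · 0.15 / 0.00271 = 1.044e+04.
Re > 4000 → turbulent. Relative roughness ε/D = 0.000129/0.15 = 0.00086. Haaland: 1/√f = -1.8 log₁₀[(0.00086/3.7)^1.11 + 6.9/1.044e+04] = -1.8 log₁₀[9.26e-05 + 0.000661] = 5.621, so f = 0.03165.
Total minor-loss coefficient ΣK = 1·2.4 + 1·0.41 = 2.81.
ΔP = [f·L/D + ΣK]·(ρV²/2) = [0.03165·285/0.15 + 2.81]·(1890·0.09982²/2) = [60.13 + 2.81]·9.415 = 592.6 Pa.
ΔP = 592.6 Pa = 0.593 kPa.

ΔP ≈ 0.593 kPa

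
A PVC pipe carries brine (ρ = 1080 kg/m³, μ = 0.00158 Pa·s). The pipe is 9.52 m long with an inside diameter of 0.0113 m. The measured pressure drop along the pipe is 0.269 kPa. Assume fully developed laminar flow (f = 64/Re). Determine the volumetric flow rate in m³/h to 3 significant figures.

For laminar flow, f = 64/Re with Re = ρVD/μ, so Darcy-Weisbach reduces to ΔP = 32μLV/D². Solving for V: V = ΔP·D²/(32μL) = 269·(0.0113)²/(32·0.00158·9.52) = 0.07136 m/s.
Check: Re = ρVD/μ = 1080·0.07136·0.0113/0.00158 = 551.2 < 2300, so the laminar assumption holds.
Q = V·A = 0.07136·(π/4·0.0113²) = 7.157e-06 m³/s = 0.0258 m³/h.

Q ≈ 0.0258 m³/h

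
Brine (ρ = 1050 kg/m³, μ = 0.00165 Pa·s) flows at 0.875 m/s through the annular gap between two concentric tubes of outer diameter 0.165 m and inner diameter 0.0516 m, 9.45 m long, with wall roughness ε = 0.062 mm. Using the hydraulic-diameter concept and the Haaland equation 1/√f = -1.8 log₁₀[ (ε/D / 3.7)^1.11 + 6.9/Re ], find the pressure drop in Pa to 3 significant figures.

Hydraulic diameter D_h = 4A/P = D_o - D_i = 0.165 - 0.0516 = 0.1134 m.
Re = ρVD_h/μ = 1050·0.875·0.1134/0.00165 = 6.314e+04.
ε/D_h = 6.2e-05/0.1134 = 0.000547; Haaland gives 1/√f = -1.8 log₁₀[5.6e-05+0.000109] = 6.807, so f = 0.02158.
ΔP = f(L/D_h)(ρV²/2) = 0.02158·9.45/0.1134·402 = 722.9 Pa.

ΔP ≈ 723 Pa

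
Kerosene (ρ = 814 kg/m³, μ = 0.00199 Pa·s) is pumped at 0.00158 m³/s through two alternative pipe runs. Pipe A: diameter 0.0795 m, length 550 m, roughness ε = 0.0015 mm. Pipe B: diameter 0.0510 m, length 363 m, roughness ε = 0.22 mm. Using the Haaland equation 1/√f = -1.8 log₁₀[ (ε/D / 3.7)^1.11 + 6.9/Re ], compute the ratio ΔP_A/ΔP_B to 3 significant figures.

Pipe A: V = Q/A = 0.00158/0.004964 = 0.3183 m/s; Re = 1.035e+04; ε/D = 1.89e-05; Haaland → f = 0.03061; ΔP_A = f(L/D)(ρV²/2) = 8733 Pa.
Pipe B: V = Q/A = 0.00158/0.002043 = 0.7734 m/s; Re = 1.613e+04; ε/D = 0.00431; Haaland → f = 0.03412; ΔP_B = f(L/D)(ρV²/2) = 5.912e+04 Pa.
ΔP_A/ΔP_B = 8733/5.912e+04 = 0.148.

ΔP_A/ΔP_B ≈ 0.148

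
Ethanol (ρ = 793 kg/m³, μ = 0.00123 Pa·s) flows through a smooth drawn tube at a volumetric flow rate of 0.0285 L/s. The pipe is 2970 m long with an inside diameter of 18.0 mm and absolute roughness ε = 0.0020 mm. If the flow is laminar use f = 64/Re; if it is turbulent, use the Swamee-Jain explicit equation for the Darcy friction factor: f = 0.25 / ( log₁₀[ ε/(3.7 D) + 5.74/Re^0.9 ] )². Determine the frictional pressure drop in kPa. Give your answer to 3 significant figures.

Q = 0.0285 L/s = 0.0285/1000 = 2.85e-05 m³/s.
Cross-sectional area A = πD²/4 = π(0.018)²/4 = 0.0002545 m²; mean velocity V = Q/A = 2.85e-05/0.0002545 = 0.112 m/s.
Reynolds number Re = ρVD/μ = 793 · 0.112 · 0.018 / 0.00123 = 1300.
Re < 2300 → laminar flow, so f = 64/Re = 64/1300 = 0.04924 (the turbulent correlation is not needed).
Darcy-Weisbach: ΔP = f(L/D)(ρV²/2) = 0.04924·(2970/0.018)·(793·0.112²/2) = 0.04924·1.65e+05·4.974 = 4.041e+04 Pa.
ΔP = 4.041e+04 Pa = 40.4 kPa.

ΔP ≈ 40.4 kPa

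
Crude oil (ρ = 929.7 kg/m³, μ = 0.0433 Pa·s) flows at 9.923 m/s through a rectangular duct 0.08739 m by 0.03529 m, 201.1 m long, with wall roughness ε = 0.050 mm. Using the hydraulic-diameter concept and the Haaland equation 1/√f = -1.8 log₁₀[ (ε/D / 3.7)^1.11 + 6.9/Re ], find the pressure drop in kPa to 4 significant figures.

Hydraulic diameter D_h = 4A/P = 4·(0.08739·0.03529)/(2·(0.08739+0.03529)) = 0.01234/0.2454 = 0.05028 m.
Re = ρVD_h/μ = 929.7·9.923·0.05028/0.0433 = 1.071e+04.
ε/D_h = 5e-05/0.05028 = 0.000994; Haaland gives 1/√f = -1.8 log₁₀[0.000109+0.000644] = 5.622, so f = 0.03164.
ΔP = f(L/D_h)(ρV²/2) = 0.03164·201.1/0.05028·4.577e+04 = 5.793e+06 Pa.
ΔP = 5793 kPa.

ΔP ≈ 5793 kPa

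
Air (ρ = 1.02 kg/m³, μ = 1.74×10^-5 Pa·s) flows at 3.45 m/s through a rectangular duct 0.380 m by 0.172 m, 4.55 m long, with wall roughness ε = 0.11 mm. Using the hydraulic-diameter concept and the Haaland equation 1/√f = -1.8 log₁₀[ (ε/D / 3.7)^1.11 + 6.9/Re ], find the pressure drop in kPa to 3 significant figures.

ΔP ≈ 0.00260 kPa

Hydraulic diameter D_h = 4A/P = 4·(0.38·0.172)/(2·(0.38+0.172)) = 0.2614/1.104 = 0.2368 m.
Re = ρVD_h/μ = 1.02·3.45·0.2368/1.74e-05 = 4.789e+04.
ε/D_h = 0.00011/0.2368 = 0.000465; Haaland gives 1/√f = -1.8 log₁₀[4.67e-05+0.000144] = 6.695, so f = 0.02231.
ΔP = f(L/D_h)(ρV²/2) = 0.02231·4.55/0.2368·6.07 = 2.602 Pa.
ΔP = 0.00260 kPa.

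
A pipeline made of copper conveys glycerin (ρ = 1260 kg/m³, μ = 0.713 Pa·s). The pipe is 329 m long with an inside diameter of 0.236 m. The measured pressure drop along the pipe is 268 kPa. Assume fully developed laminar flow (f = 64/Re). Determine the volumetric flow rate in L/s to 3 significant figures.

Q ≈ 87.0 L/s

For laminar flow, f = 64/Re with Re = ρVD/μ, so Darcy-Weisbach reduces to ΔP = 32μLV/D². Solving for V: V = ΔP·D²/(32μL) = 2.68e+05·(0.236)²/(32·0.713·329) = 1.988 m/s.
Check: Re = ρVD/μ = 1260·1.988·0.236/0.713 = 829.3 < 2300, so the laminar assumption holds.
Q = V·A = 1.988·(π/4·0.236²) = 0.08698 m³/s = 87.0 L/s.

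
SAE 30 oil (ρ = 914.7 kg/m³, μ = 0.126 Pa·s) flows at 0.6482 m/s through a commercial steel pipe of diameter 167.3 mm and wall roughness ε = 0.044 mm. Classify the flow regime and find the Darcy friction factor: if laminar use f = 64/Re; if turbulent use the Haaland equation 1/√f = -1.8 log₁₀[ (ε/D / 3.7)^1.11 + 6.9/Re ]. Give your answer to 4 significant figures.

Re = ρVD/μ = 914.7·0.6482·0.1673/0.126 = 787.3.
Re < 2300 → laminar, so f = 64/Re = 0.0813 (roughness is irrelevant in laminar flow).

f ≈ 0.08130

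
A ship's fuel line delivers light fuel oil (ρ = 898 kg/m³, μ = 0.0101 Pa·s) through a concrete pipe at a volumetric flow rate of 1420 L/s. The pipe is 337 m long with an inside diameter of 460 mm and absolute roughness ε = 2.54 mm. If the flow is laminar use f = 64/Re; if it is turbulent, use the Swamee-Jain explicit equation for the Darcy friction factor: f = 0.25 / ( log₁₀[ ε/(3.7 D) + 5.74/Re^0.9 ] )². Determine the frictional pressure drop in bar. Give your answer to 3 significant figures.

ΔP ≈ 7.61 bar

Q = 1420 L/s = 1420/1000 = 1.42 m³/s.
Cross-sectional area A = πD²/4 = π(0.46)²/4 = 0.1662 m²; mean velocity V = Q/A = 1.42/0.1662 = 8.544 m/s.
Reynolds number Re = ρVD/μ = 898 · 8.544 · 0.46 / 0.0101 = 3.495e+05.
Re > 4000 → turbulent. Relative roughness ε/D = 0.00254/0.46 = 0.00552. Swamee-Jain: f = 0.25/(log₁₀[0.00552/3.7 + 5.74/3.495e+05^0.9])² = 0.25/(log₁₀[0.00149 + 5.89e-05])² = 0.25/(-2.809)² = 0.03168.
Darcy-Weisbach: ΔP = f(L/D)(ρV²/2) = 0.03168·(337/0.46)·(898·8.544²/2) = 0.03168·732.6·3.278e+04 = 7.607e+05 Pa.
ΔP = 7.607e+05 Pa = 7.61 bar.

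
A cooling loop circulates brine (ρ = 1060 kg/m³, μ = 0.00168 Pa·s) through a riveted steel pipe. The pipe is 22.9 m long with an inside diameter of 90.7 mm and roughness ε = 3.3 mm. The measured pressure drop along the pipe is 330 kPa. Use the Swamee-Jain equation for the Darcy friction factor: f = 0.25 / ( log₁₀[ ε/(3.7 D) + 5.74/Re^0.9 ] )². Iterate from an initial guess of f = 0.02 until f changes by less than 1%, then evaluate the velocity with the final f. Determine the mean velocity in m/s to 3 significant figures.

Rearranging Darcy-Weisbach: V = √(2·ΔP·D/(f·L·ρ)). With ε/D = 0.0033/0.0907 = 0.0364, iterate starting from f = 0.02:
  f = 0.02 → V = √(2·3.3e+05·0.0907/(0.02·22.9·1060)) = 11.1 m/s; Re = ρVD/μ = 6.355e+05; f → 0.06214
  f = 0.06214 → V = 6.3 m/s; Re = 3.605e+05; f → 0.0622
Converged (Δf/f < 1%). With the final f = 0.0622: V = √(2·3.3e+05·0.0907/(0.0622·22.9·1060)) = 6.297 m/s.

V ≈ 6.30 m/s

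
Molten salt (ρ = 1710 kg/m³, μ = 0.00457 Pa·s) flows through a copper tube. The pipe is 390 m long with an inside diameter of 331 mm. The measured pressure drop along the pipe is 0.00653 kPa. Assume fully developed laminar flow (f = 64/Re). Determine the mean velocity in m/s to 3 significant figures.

For laminar flow, f = 64/Re with Re = ρVD/μ, so Darcy-Weisbach reduces to ΔP = 32μLV/D². Solving for V: V = ΔP·D²/(32μL) = 6.53·(0.331)²/(32·0.00457·390) = 0.01254 m/s.
Check: Re = ρVD/μ = 1710·0.01254·0.331/0.00457 = 1554 < 2300, so the laminar assumption holds.

V ≈ 0.0125 m/s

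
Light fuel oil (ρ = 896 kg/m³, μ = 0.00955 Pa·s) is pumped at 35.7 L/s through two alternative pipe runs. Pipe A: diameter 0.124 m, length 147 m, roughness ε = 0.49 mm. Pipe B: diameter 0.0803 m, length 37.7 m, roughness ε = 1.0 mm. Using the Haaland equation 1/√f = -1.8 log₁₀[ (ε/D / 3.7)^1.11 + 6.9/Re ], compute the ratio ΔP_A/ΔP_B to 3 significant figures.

Pipe A: V = Q/A = 0.0357/0.01208 = 2.956 m/s; Re = 3.439e+04; ε/D = 0.00395; Haaland → f = 0.03105; ΔP_A = f(L/D)(ρV²/2) = 1.441e+05 Pa.
Pipe B: V = Q/A = 0.0357/0.005064 = 7.049 m/s; Re = 5.311e+04; ε/D = 0.0125; Haaland → f = 0.04188; ΔP_B = f(L/D)(ρV²/2) = 4.377e+05 Pa.
ΔP_A/ΔP_B = 1.441e+05/4.377e+05 = 0.329.

ΔP_A/ΔP_B ≈ 0.329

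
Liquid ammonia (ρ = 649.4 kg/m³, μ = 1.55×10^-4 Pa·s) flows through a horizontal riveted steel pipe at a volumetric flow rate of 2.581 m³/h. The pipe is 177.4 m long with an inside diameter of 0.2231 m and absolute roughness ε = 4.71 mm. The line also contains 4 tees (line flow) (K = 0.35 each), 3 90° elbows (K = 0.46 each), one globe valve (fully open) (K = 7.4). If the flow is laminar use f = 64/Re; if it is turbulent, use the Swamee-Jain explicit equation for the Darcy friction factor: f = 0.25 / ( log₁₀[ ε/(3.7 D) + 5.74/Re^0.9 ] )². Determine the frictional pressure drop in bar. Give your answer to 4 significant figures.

Q = 2.581 m³/h = 2.581/3600 = 0.0007169 m³/s.
Cross-sectional area A = πD²/4 = π(0.2231)²/4 = 0.03909 m²; mean velocity V = Q/A = 0.0007169/0.03909 = 0.01834 m/s.
Reynolds number Re = ρVD/μ = 649.4 · 0.01834 · 0.2231 / 0.000155 = 1.714e+04.
Re > 4000 → turbulent. Relative roughness ε/D = 0.00471/0.2231 = 0.0211. Swamee-Jain: f = 0.25/(log₁₀[0.0211/3.7 + 5.74/1.714e+04^0.9])² = 0.25/(log₁₀[0.00571 + 0.000888])² = 0.25/(-2.181)² = 0.05256.
Total minor-loss coefficient ΣK = 4·0.35 + 3·0.46 + 1·7.4 = 10.2.
ΔP = [f·L/D + ΣK]·(ρV²/2) = [0.05256·177.4/0.2231 + 10.2]·(649.4·0.01834²/2) = [41.8 + 10.2]·0.1092 = 5.676 Pa.
ΔP = 5.676 Pa = 5.676×10^-5 bar.

ΔP ≈ 5.676×10^-5 bar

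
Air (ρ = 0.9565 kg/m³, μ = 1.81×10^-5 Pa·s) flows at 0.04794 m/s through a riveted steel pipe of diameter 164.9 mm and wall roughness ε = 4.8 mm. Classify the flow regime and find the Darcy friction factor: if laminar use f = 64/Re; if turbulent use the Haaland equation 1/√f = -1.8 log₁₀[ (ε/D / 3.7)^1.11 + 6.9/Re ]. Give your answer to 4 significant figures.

Re = ρVD/μ = 0.9565·0.04794·0.1649/1.81e-05 = 417.8.
Re < 2300 → laminar, so f = 64/Re = 0.1532 (roughness is irrelevant in laminar flow).

f ≈ 0.1532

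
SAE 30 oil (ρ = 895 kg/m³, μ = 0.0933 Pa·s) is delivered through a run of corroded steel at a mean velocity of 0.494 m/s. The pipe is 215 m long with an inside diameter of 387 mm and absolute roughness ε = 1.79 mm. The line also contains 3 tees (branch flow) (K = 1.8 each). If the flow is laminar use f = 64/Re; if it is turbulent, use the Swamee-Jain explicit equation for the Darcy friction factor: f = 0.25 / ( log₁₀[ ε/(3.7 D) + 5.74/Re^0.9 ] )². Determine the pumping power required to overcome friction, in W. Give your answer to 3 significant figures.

Reynolds number Re = ρVD/μ = 895 · 0.494 · 0.387 / 0.0933 = 1834.
Re < 2300 → laminar flow, so f = 64/Re = 64/1834 = 0.0349 (the turbulent correlation is not needed).
Total minor-loss coefficient ΣK = 3·1.8 = 5.4.
ΔP = [f·L/D + ΣK]·(ρV²/2) = [0.0349·215/0.387 + 5.4]·(895·0.494²/2) = [19.39 + 5.4]·109.2 = 2707 Pa.
Q = V·A = 0.494·0.1176 = 0.05811 m³/s.
Pumping power P = QΔP = 0.05811·2707 = 157.3 W = 157 W.

P ≈ 157 W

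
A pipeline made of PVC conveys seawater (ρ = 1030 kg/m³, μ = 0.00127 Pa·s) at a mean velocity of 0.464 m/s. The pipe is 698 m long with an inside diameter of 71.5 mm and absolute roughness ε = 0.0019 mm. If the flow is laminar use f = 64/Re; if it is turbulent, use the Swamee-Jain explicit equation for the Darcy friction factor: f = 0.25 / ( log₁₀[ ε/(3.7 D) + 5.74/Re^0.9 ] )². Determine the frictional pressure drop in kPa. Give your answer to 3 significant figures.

Reynolds number Re = ρVD/μ = 1030 · 0.464 · 0.0715 / 0.00127 = 2.691e+04.
Re > 4000 → turbulent. Relative roughness ε/D = 1.9e-06/0.0715 = 2.66e-05. Swamee-Jain: f = 0.25/(log₁₀[2.66e-05/3.7 + 5.74/2.691e+04^0.9])² = 0.25/(log₁₀[7.18e-06 + 0.000592])² = 0.25/(-3.223)² = 0.02407.
Darcy-Weisbach: ΔP = f(L/D)(ρV²/2) = 0.02407·(698/0.0715)·(1030·0.464²/2) = 0.02407·9762·110.9 = 2.605e+04 Pa.
ΔP = 2.605e+04 Pa = 26.1 kPa.

ΔP ≈ 26.1 kPa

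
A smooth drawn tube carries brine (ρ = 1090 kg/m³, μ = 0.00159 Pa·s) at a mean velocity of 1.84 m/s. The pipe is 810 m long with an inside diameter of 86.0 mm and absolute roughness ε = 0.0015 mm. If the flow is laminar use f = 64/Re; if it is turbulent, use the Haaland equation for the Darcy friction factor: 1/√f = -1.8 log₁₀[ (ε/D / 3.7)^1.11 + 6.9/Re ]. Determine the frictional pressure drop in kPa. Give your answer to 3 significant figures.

Reynolds number Re = ρVD/μ = 1090 · 1.84 · 0.086 / 0.00159 = 1.085e+05.
Re > 4000 → turbulent. Relative roughness ε/D = 1.5e-06/0.086 = 1.74e-05. Haaland: 1/√f = -1.8 log₁₀[(1.74e-05/3.7)^1.11 + 6.9/1.085e+05] = -1.8 log₁₀[1.22e-06 + 6.36e-05] = 7.539, so f = 0.0176.
Darcy-Weisbach: ΔP = f(L/D)(ρV²/2) = 0.0176·(810/0.086)·(1090·1.84²/2) = 0.0176·9419·1845 = 3.058e+05 Pa.
ΔP = 3.058e+05 Pa = 306 kPa.

ΔP ≈ 306 kPa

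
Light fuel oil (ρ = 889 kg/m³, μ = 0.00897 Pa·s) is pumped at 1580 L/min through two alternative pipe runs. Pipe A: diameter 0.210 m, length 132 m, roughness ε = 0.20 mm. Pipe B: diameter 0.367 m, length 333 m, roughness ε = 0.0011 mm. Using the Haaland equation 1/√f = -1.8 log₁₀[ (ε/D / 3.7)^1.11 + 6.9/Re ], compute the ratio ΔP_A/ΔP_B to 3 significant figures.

Pipe A: V = Q/A = 0.02633/0.03464 = 0.7603 m/s; Re = 1.582e+04; ε/D = 0.000952; Haaland → f = 0.0289; ΔP_A = f(L/D)(ρV²/2) = 4668 Pa.
Pipe B: V = Q/A = 0.02633/0.1058 = 0.2489 m/s; Re = 9054; ε/D = 3e-06; Haaland → f = 0.03175; ΔP_B = f(L/D)(ρV²/2) = 793.5 Pa.
ΔP_A/ΔP_B = 4668/793.5 = 5.88.

ΔP_A/ΔP_B ≈ 5.88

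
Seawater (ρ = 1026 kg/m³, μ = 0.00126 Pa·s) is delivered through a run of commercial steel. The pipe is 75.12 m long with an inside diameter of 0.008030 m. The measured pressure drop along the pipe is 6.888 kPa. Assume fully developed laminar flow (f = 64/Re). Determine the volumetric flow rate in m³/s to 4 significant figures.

Q ≈ 7.426×10^-6 m³/s

For laminar flow, f = 64/Re with Re = ρVD/μ, so Darcy-Weisbach reduces to ΔP = 32μLV/D². Solving for V: V = ΔP·D²/(32μL) = 6888·(0.00803)²/(32·0.00126·75.12) = 0.1466 m/s.
Check: Re = ρVD/μ = 1026·0.1466·0.00803/0.00126 = 958.8 < 2300, so the laminar assumption holds.
Q = V·A = 0.1466·(π/4·0.00803²) = 7.426e-06 m³/s = 7.426×10^-6 m³/s.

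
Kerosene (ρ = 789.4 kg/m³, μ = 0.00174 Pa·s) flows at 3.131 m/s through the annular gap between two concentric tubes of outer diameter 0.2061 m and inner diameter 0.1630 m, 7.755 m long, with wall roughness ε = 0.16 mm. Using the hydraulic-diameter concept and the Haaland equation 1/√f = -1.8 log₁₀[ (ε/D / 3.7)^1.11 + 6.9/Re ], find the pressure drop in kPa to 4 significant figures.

ΔP ≈ 20.53 kPa

Hydraulic diameter D_h = 4A/P = D_o - D_i = 0.2061 - 0.163 = 0.0431 m.
Re = ρVD_h/μ = 789.4·3.131·0.0431/0.00174 = 6.122e+04.
ε/D_h = 0.00016/0.0431 = 0.00371; Haaland gives 1/√f = -1.8 log₁₀[0.000469+0.000113] = 5.823, so f = 0.02949.
ΔP = f(L/D_h)(ρV²/2) = 0.02949·7.755/0.0431·3869 = 2.053e+04 Pa.
ΔP = 20.53 kPa.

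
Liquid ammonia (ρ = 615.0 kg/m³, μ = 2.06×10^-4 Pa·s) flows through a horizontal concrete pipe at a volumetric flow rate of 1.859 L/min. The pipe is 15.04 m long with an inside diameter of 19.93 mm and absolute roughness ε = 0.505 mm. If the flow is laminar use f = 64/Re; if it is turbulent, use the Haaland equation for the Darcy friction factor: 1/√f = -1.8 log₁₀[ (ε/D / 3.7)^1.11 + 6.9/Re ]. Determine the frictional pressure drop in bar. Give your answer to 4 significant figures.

ΔP ≈ 0.001347 bar

Q = 1.859 L/min = 1.859/60000 = 3.098e-05 m³/s.
Cross-sectional area A = πD²/4 = π(0.01993)²/4 = 0.000312 m²; mean velocity V = Q/A = 3.098e-05/0.000312 = 0.09932 m/s.
Reynolds number Re = ρVD/μ = 615 · 0.09932 · 0.01993 / 0.000206 = 5909.
Re > 4000 → turbulent. Relative roughness ε/D = 0.000505/0.01993 = 0.0253. Haaland: 1/√f = -1.8 log₁₀[(0.0253/3.7)^1.11 + 6.9/5909] = -1.8 log₁₀[0.00396 + 0.00117] = 4.122, so f = 0.05884.
Darcy-Weisbach: ΔP = f(L/D)(ρV²/2) = 0.05884·(15.04/0.01993)·(615·0.09932²/2) = 0.05884·754.6·3.033 = 134.7 Pa.
ΔP = 134.7 Pa = 0.001347 bar.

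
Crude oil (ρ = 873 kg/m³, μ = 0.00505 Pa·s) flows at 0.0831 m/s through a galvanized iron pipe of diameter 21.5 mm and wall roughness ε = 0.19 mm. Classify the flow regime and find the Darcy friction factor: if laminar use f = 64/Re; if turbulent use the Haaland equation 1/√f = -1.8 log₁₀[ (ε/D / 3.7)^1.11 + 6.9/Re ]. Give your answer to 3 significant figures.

Re = ρVD/μ = 873·0.0831·0.0215/0.00505 = 308.9.
Re < 2300 → laminar, so f = 64/Re = 0.2072 (roughness is irrelevant in laminar flow).

f ≈ 0.207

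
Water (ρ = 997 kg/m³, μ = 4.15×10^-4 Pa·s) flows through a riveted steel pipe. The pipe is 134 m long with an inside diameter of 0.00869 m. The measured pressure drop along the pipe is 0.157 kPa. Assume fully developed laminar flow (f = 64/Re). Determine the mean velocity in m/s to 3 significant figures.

V ≈ 0.00666 m/s

For laminar flow, f = 64/Re with Re = ρVD/μ, so Darcy-Weisbach reduces to ΔP = 32μLV/D². Solving for V: V = ΔP·D²/(32μL) = 157·(0.00869)²/(32·0.000415·134) = 0.006662 m/s.
Check: Re = ρVD/μ = 997·0.006662·0.00869/0.000415 = 139.1 < 2300, so the laminar assumption holds.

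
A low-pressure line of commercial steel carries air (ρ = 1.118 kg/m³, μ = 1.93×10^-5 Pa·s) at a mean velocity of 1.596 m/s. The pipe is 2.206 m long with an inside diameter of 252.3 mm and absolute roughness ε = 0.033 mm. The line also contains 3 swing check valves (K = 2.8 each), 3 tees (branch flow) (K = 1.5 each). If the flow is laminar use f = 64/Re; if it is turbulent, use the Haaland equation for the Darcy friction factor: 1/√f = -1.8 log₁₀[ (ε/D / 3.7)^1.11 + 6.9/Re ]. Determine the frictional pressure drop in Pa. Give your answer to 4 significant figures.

ΔP ≈ 18.68 Pa

Reynolds number Re = ρVD/μ = 1.118 · 1.596 · 0.2523 / 1.93e-05 = 2.333e+04.
Re > 4000 → turbulent. Relative roughness ε/D = 3.3e-05/0.2523 = 0.000131. Haaland: 1/√f = -1.8 log₁₀[(0.000131/3.7)^1.11 + 6.9/2.333e+04] = -1.8 log₁₀[1.14e-05 + 0.000296] = 6.322, so f = 0.02502.
Total minor-loss coefficient ΣK = 3·2.8 + 3·1.5 = 12.9.
ΔP = [f·L/D + ΣK]·(ρV²/2) = [0.02502·2.206/0.2523 + 12.9]·(1.118·1.596²/2) = [0.2187 + 12.9]·1.424 = 18.68 Pa.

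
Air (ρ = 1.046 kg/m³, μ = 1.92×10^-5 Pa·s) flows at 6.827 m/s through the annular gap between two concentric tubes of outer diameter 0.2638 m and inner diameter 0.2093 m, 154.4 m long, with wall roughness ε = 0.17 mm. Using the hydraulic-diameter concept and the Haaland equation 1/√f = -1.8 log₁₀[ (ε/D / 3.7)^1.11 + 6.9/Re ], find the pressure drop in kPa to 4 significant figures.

ΔP ≈ 2.164 kPa

Hydraulic diameter D_h = 4A/P = D_o - D_i = 0.2638 - 0.2093 = 0.0545 m.
Re = ρVD_h/μ = 1.046·6.827·0.0545/1.92e-05 = 2.027e+04.
ε/D_h = 0.00017/0.0545 = 0.00312; Haaland gives 1/√f = -1.8 log₁₀[0.000387+0.00034] = 5.649, so f = 0.03134.
ΔP = f(L/D_h)(ρV²/2) = 0.03134·154.4/0.0545·24.38 = 2164 Pa.
ΔP = 2.164 kPa.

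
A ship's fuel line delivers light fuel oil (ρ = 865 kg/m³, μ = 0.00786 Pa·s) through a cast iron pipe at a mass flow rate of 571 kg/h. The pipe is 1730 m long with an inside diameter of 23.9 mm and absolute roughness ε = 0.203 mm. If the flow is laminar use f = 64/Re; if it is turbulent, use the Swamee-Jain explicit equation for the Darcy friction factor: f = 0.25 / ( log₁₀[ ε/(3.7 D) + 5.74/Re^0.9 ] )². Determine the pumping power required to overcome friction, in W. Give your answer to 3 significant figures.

ṁ = 571 kg/h = 571/3600 = 0.1586 kg/s.
A = πD²/4 = π(0.0239)²/4 = 0.0004486 m²; mean velocity V = ṁ/(ρA) = 0.1586/(865 · 0.0004486) = 0.4087 m/s.
Reynolds number Re = ρVD/μ = 865 · 0.4087 · 0.0239 / 0.00786 = 1075.
Re < 2300 → laminar flow, so f = 64/Re = 64/1075 = 0.05953 (the turbulent correlation is not needed).
Darcy-Weisbach: ΔP = f(L/D)(ρV²/2) = 0.05953·(1730/0.0239)·(865·0.4087²/2) = 0.05953·7.238e+04·72.25 = 3.114e+05 Pa.
Q = ṁ/ρ = 0.1586/865 = 0.0001834 m³/s.
Pumping power P = QΔP = 0.0001834·3.114e+05 = 57.09 W = 57.1 W.

P ≈ 57.1 W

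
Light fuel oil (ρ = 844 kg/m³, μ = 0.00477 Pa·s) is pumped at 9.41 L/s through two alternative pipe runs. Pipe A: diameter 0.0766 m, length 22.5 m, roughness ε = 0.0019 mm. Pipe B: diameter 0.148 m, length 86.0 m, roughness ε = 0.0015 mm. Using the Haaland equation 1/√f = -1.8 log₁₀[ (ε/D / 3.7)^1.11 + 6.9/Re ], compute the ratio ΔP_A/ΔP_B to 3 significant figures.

ΔP_A/ΔP_B ≈ 5.98

Pipe A: V = Q/A = 0.00941/0.004608 = 2.042 m/s; Re = 2.768e+04; ε/D = 2.48e-05; Haaland → f = 0.02381; ΔP_A = f(L/D)(ρV²/2) = 1.231e+04 Pa.
Pipe B: V = Q/A = 0.00941/0.0172 = 0.547 m/s; Re = 1.432e+04; ε/D = 1.01e-05; Haaland → f = 0.02806; ΔP_B = f(L/D)(ρV²/2) = 2059 Pa.
ΔP_A/ΔP_B = 1.231e+04/2059 = 5.98.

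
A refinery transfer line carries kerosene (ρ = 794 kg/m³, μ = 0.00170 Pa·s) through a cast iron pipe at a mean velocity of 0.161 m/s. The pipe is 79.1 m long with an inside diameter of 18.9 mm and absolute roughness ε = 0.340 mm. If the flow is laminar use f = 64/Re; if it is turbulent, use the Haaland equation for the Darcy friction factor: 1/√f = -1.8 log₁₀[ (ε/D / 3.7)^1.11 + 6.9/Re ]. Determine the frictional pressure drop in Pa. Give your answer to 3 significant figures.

ΔP ≈ 1940 Pa

Reynolds number Re = ρVD/μ = 794 · 0.161 · 0.0189 / 0.0017 = 1421.
Re < 2300 → laminar flow, so f = 64/Re = 64/1421 = 0.04503 (the turbulent correlation is not needed).
Darcy-Weisbach: ΔP = f(L/D)(ρV²/2) = 0.04503·(79.1/0.0189)·(794·0.161²/2) = 0.04503·4185·10.29 = 1939 Pa.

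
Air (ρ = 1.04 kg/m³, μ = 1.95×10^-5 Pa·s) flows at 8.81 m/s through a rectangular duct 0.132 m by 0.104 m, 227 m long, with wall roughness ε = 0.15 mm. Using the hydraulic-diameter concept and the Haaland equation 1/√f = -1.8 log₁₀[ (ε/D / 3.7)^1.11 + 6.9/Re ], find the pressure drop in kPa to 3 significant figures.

Hydraulic diameter D_h = 4A/P = 4·(0.132·0.104)/(2·(0.132+0.104)) = 0.05491/0.472 = 0.1163 m.
Re = ρVD_h/μ = 1.04·8.81·0.1163/1.95e-05 = 5.466e+04.
ε/D_h = 0.00015/0.1163 = 0.00129; Haaland gives 1/√f = -1.8 log₁₀[0.000145+0.000126] = 6.42, so f = 0.02427.
ΔP = f(L/D_h)(ρV²/2) = 0.02427·227/0.1163·40.36 = 1911 Pa.
ΔP = 1.91 kPa.

ΔP ≈ 1.91 kPa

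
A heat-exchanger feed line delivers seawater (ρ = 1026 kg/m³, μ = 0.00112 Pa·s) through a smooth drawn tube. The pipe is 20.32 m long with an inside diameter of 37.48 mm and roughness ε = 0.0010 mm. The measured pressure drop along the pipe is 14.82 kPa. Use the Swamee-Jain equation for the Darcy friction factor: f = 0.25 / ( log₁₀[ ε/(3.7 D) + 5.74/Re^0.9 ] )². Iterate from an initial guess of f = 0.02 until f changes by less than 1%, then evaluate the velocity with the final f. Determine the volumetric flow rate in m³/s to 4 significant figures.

Rearranging Darcy-Weisbach: V = √(2·ΔP·D/(f·L·ρ)). With ε/D = 1e-06/0.03748 = 2.67e-05, iterate starting from f = 0.02:
  f = 0.02 → V = √(2·1.482e+04·0.03748/(0.02·20.32·1026)) = 1.632 m/s; Re = ρVD/μ = 5.604e+04; f → 0.02035
  f = 0.02035 → V = 1.618 m/s; Re = 5.555e+04; f → 0.02039
Converged (Δf/f < 1%). With the final f = 0.02039: V = √(2·1.482e+04·0.03748/(0.02039·20.32·1026)) = 1.616 m/s.
Q = V·A = 1.616·(π/4·0.03748²) = 0.001783 m³/s = 0.001783 m³/s.

Q ≈ 0.001783 m³/s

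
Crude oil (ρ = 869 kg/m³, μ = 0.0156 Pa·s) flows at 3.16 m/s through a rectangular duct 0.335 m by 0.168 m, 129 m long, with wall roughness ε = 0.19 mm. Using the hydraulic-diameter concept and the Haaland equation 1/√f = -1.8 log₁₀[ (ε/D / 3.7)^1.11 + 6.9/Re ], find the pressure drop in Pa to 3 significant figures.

Hydraulic diameter D_h = 4A/P = 4·(0.335·0.168)/(2·(0.335+0.168)) = 0.2251/1.006 = 0.2238 m.
Re = ρVD_h/μ = 869·3.16·0.2238/0.0156 = 3.939e+04.
ε/D_h = 0.00019/0.2238 = 0.000849; Haaland gives 1/√f = -1.8 log₁₀[9.13e-05+0.000175] = 6.434, so f = 0.02416.
ΔP = f(L/D_h)(ρV²/2) = 0.02416·129/0.2238·4339 = 6.042e+04 Pa.

ΔP ≈ 60400 Pa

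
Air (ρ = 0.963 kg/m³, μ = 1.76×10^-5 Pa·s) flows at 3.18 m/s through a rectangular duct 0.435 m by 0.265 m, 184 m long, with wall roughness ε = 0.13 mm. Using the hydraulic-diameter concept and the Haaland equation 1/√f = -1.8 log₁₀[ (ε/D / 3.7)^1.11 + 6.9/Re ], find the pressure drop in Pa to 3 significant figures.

ΔP ≈ 58.2 Pa

Hydraulic diameter D_h = 4A/P = 4·(0.435·0.265)/(2·(0.435+0.265)) = 0.4611/1.4 = 0.3294 m.
Re = ρVD_h/μ = 0.963·3.18·0.3294/1.76e-05 = 5.731e+04.
ε/D_h = 0.00013/0.3294 = 0.000395; Haaland gives 1/√f = -1.8 log₁₀[3.9e-05+0.00012] = 6.835, so f = 0.0214.
ΔP = f(L/D_h)(ρV²/2) = 0.0214·184/0.3294·4.869 = 58.22 Pa.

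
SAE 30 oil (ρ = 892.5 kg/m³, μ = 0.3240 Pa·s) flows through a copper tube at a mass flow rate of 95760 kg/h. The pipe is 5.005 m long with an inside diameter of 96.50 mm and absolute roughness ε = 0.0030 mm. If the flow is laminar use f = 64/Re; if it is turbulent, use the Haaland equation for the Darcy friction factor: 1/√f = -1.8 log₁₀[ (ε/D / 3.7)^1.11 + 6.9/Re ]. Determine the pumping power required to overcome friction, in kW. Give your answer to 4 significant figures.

ṁ = 95760 kg/h = 95760/3600 = 26.6 kg/s.
A = πD²/4 = π(0.0965)²/4 = 0.007314 m²; mean velocity V = ṁ/(ρA) = 26.6/(892.5 · 0.007314) = 4.075 m/s.
Reynolds number Re = ρVD/μ = 892.5 · 4.075 · 0.0965 / 0.324 = 1083.
Re < 2300 → laminar flow, so f = 64/Re = 64/1083 = 0.05908 (the turbulent correlation is not needed).
Darcy-Weisbach: ΔP = f(L/D)(ρV²/2) = 0.05908·(5.005/0.0965)·(892.5·4.075²/2) = 0.05908·51.87·7410 = 2.271e+04 Pa.
Q = ṁ/ρ = 26.6/892.5 = 0.0298 m³/s.
Pumping power P = QΔP = 0.0298·2.271e+04 = 676.78 W = 0.6768 kW.

P ≈ 0.6768 kW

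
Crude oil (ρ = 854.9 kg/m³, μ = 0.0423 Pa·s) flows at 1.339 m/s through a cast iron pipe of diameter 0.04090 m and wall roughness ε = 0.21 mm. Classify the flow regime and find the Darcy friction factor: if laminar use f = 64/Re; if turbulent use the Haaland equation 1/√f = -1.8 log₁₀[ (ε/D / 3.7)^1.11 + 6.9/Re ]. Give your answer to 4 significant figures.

f ≈ 0.05782

Re = ρVD/μ = 854.9·1.339·0.0409/0.0423 = 1107.
Re < 2300 → laminar, so f = 64/Re = 0.05782 (roughness is irrelevant in laminar flow).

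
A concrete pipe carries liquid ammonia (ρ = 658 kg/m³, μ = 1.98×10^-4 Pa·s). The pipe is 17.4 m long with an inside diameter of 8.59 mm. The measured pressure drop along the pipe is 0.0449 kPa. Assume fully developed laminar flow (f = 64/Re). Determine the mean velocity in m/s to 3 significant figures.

For laminar flow, f = 64/Re with Re = ρVD/μ, so Darcy-Weisbach reduces to ΔP = 32μLV/D². Solving for V: V = ΔP·D²/(32μL) = 44.9·(0.00859)²/(32·0.000198·17.4) = 0.03005 m/s.
Check: Re = ρVD/μ = 658·0.03005·0.00859/0.000198 = 857.9 < 2300, so the laminar assumption holds.

V ≈ 0.0301 m/s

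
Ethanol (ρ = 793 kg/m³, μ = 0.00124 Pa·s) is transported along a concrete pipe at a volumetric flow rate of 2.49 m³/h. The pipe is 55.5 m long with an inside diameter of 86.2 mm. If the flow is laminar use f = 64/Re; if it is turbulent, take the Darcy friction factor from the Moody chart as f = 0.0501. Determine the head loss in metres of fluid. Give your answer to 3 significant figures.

Q = 2.49 m³/h = 2.49/3600 = 0.0006917 m³/s.
Cross-sectional area A = πD²/4 = π(0.0862)²/4 = 0.005836 m²; mean velocity V = Q/A = 0.0006917/0.005836 = 0.1185 m/s.
Reynolds number Re = ρVD/μ = 793 · 0.1185 · 0.0862 / 0.00124 = 6534.
Re > 4000 → turbulent; use the Moody-chart value f = 0.0501.
Darcy-Weisbach: ΔP = f(L/D)(ρV²/2) = 0.0501·(55.5/0.0862)·(793·0.1185²/2) = 0.0501·643.9·5.57 = 179.7 Pa.
Head loss h_f = ΔP/(ρg) = 179.7/(793·9.81) = 0.0231 m.

h_f ≈ 0.0231 m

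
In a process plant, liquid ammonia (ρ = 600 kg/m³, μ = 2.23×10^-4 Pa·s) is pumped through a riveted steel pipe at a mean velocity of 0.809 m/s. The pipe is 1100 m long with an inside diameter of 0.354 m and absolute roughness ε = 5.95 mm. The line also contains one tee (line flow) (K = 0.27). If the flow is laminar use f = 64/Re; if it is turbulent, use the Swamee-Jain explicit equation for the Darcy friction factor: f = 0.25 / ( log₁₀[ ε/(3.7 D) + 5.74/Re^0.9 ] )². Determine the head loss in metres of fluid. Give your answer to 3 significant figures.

Reynolds number Re = ρVD/μ = 600 · 0.809 · 0.354 / 0.000223 = 7.705e+05.
Re > 4000 → turbulent. Relative roughness ε/D = 0.00595/0.354 = 0.0168. Swamee-Jain: f = 0.25/(log₁₀[0.0168/3.7 + 5.74/7.705e+05^0.9])² = 0.25/(log₁₀[0.00454 + 2.89e-05])² = 0.25/(-2.34)² = 0.04566.
Total minor-loss coefficient ΣK = 1·0.27 = 0.27.
ΔP = [f·L/D + ΣK]·(ρV²/2) = [0.04566·1100/0.354 + 0.27]·(600·0.809²/2) = [141.9 + 0.27]·196.3 = 2.791e+04 Pa.
Head loss h_f = ΔP/(ρg) = 2.791e+04/(600·9.81) = 4.74 m.

h_f ≈ 4.74 m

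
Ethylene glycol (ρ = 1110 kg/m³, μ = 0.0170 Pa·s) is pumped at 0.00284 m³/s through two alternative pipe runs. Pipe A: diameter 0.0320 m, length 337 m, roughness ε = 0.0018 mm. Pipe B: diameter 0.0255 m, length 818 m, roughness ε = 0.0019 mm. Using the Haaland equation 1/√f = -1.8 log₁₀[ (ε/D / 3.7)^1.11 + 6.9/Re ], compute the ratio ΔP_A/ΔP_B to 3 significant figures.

ΔP_A/ΔP_B ≈ 0.141

Pipe A: V = Q/A = 0.00284/0.0008042 = 3.531 m/s; Re = 7378; ε/D = 5.62e-05; Haaland → f = 0.03368; ΔP_A = f(L/D)(ρV²/2) = 2.455e+06 Pa.
Pipe B: V = Q/A = 0.00284/0.0005107 = 5.561 m/s; Re = 9259; ε/D = 7.45e-05; Haaland → f = 0.03162; ΔP_B = f(L/D)(ρV²/2) = 1.741e+07 Pa.
ΔP_A/ΔP_B = 2.455e+06/1.741e+07 = 0.141.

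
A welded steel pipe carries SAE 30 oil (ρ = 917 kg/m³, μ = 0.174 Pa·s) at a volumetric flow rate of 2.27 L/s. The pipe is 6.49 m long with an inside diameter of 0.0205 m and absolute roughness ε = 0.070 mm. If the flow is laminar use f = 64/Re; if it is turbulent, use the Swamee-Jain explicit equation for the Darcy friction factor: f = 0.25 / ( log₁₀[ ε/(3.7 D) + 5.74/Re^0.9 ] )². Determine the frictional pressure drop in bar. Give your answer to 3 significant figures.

Q = 2.27 L/s = 2.27/1000 = 0.00227 m³/s.
Cross-sectional area A = πD²/4 = π(0.0205)²/4 = 0.0003301 m²; mean velocity V = Q/A = 0.00227/0.0003301 = 6.877 m/s.
Reynolds number Re = ρVD/μ = 917 · 6.877 · 0.0205 / 0.174 = 743.
Re < 2300 → laminar flow, so f = 64/Re = 64/743 = 0.08613 (the turbulent correlation is not needed).
Darcy-Weisbach: ΔP = f(L/D)(ρV²/2) = 0.08613·(6.49/0.0205)·(917·6.877²/2) = 0.08613·316.6·2.169e+04 = 5.914e+05 Pa.
ΔP = 5.914e+05 Pa = 5.91 bar.

ΔP ≈ 5.91 bar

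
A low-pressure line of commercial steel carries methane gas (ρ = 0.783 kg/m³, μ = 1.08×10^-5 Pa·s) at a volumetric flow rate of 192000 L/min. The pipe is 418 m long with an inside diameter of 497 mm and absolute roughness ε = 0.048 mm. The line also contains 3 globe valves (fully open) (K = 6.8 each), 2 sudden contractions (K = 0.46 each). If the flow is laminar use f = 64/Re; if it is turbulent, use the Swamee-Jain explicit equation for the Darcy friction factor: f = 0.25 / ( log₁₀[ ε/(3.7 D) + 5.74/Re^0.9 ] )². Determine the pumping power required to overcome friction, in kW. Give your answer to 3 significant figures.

Q = 192000 L/min = 192000/60000 = 3.2 m³/s.
Cross-sectional area A = πD²/4 = π(0.497)²/4 = 0.194 m²; mean velocity V = Q/A = 3.2/0.194 = 16.49 m/s.
Reynolds number Re = ρVD/μ = 0.783 · 16.49 · 0.497 / 1.08e-05 = 5.943e+05.
Re > 4000 → turbulent. Relative roughness ε/D = 4.8e-05/0.497 = 9.66e-05. Swamee-Jain: f = 0.25/(log₁₀[9.66e-05/3.7 + 5.74/5.943e+05^0.9])² = 0.25/(log₁₀[2.61e-05 + 3.65e-05])² = 0.25/(-4.203)² = 0.01415.
Total minor-loss coefficient ΣK = 3·6.8 + 2·0.46 = 21.3.
ΔP = [f·L/D + ΣK]·(ρV²/2) = [0.01415·418/0.497 + 21.3]·(0.783·16.49²/2) = [11.9 + 21.3]·106.5 = 3539 Pa.
Pumping power P = QΔP = 3.2·3539 = 11320 W = 11.3 kW.

P ≈ 11.3 kW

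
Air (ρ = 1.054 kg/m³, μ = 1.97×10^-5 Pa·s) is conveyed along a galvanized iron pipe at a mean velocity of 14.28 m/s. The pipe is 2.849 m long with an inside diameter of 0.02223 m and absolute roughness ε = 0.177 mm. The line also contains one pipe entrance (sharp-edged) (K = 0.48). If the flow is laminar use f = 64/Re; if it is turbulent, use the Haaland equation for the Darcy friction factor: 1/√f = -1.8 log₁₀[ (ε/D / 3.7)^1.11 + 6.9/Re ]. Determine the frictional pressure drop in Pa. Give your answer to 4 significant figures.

Reynolds number Re = ρVD/μ = 1.054 · 14.28 · 0.02223 / 1.97e-05 = 1.698e+04.
Re > 4000 → turbulent. Relative roughness ε/D = 0.000177/0.02223 = 0.00796. Haaland: 1/√f = -1.8 log₁₀[(0.00796/3.7)^1.11 + 6.9/1.698e+04] = -1.8 log₁₀[0.0011 + 0.000406] = 5.082, so f = 0.03871.
Total minor-loss coefficient ΣK = 1·0.48 = 0.48.
ΔP = [f·L/D + ΣK]·(ρV²/2) = [0.03871·2.849/0.02223 + 0.48]·(1.054·14.28²/2) = [4.962 + 0.48]·107.5 = 584.8 Pa.

ΔP ≈ 584.8 Pa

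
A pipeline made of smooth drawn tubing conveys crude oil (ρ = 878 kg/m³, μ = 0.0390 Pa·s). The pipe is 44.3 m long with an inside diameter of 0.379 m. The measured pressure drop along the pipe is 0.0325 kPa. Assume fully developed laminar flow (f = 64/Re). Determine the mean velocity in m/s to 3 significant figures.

For laminar flow, f = 64/Re with Re = ρVD/μ, so Darcy-Weisbach reduces to ΔP = 32μLV/D². Solving for V: V = ΔP·D²/(32μL) = 32.5·(0.379)²/(32·0.039·44.3) = 0.08444 m/s.
Check: Re = ρVD/μ = 878·0.08444·0.379/0.039 = 720.5 < 2300, so the laminar assumption holds.

V ≈ 0.0844 m/s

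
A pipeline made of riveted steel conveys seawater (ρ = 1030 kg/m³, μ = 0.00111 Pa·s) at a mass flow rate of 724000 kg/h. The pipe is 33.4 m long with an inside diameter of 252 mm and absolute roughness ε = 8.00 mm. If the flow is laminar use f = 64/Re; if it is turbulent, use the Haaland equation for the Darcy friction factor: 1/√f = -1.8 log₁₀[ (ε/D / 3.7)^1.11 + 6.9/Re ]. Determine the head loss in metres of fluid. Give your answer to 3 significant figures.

ṁ = 724000 kg/h = 724000/3600 = 201.1 kg/s.
A = πD²/4 = π(0.252)²/4 = 0.04988 m²; mean velocity V = ṁ/(ρA) = 201.1/(1030 · 0.04988) = 3.915 m/s.
Reynolds number Re = ρVD/μ = 1030 · 3.915 · 0.252 / 0.00111 = 9.154e+05.
Re > 4000 → turbulent. Relative roughness ε/D = 0.008/0.252 = 0.0317. Haaland: 1/√f = -1.8 log₁₀[(0.0317/3.7)^1.11 + 6.9/9.154e+05] = -1.8 log₁₀[0.00508 + 7.54e-06] = 4.128, so f = 0.05869.
Darcy-Weisbach: ΔP = f(L/D)(ρV²/2) = 0.05869·(33.4/0.252)·(1030·3.915²/2) = 0.05869·132.5·7893 = 6.14e+04 Pa.
Head loss h_f = ΔP/(ρg) = 6.14e+04/(1030·9.81) = 6.08 m.

h_f ≈ 6.08 m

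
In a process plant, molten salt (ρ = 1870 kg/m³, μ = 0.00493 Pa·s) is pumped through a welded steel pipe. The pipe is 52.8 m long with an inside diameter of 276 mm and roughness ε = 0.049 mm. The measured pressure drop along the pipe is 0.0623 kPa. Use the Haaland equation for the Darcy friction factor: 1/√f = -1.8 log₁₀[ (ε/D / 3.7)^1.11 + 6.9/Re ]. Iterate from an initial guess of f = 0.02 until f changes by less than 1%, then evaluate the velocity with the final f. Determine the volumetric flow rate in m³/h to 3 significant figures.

Rearranging Darcy-Weisbach: V = √(2·ΔP·D/(f·L·ρ)). With ε/D = 4.9e-05/0.276 = 0.000178, iterate starting from f = 0.02:
  f = 0.02 → V = √(2·62.3·0.276/(0.02·52.8·1870)) = 0.132 m/s; Re = ρVD/μ = 1.382e+04; f → 0.02855
  f = 0.02855 → V = 0.1104 m/s; Re = 1.156e+04; f → 0.0299
  f = 0.0299 → V = 0.1079 m/s; Re = 1.13e+04; f → 0.03009
Converged (Δf/f < 1%). With the final f = 0.03009: V = √(2·62.3·0.276/(0.03009·52.8·1870)) = 0.1076 m/s.
Q = V·A = 0.1076·(π/4·0.276²) = 0.006437 m³/s = 23.2 m³/h.

Q ≈ 23.2 m³/h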